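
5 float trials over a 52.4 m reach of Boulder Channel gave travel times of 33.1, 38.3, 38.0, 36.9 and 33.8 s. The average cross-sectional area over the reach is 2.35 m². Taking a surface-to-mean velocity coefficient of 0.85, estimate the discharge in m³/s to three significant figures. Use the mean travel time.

t̄ = (33.1 + 38.3 + 38.0 + 36.9 + 33.8) / 5 = 36.02 s
v_surface = L / t̄ = 52.4 / 36.02 = 1.455 m/s
v_mean = 0.85 × 1.455 = 1.237 m/s
Q = A × v_mean = 2.35 × 1.237 = 2.906 m³/s

2.91 m³/s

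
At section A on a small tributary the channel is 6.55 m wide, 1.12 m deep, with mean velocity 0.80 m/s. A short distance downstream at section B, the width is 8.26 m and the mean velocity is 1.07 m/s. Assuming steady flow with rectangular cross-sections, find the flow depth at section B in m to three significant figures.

0.664 m

Q = A₁V₁ = (6.55×1.12) × 0.80 = 5.869 m³/s
d₂ = Q/(b₂ V₂) = 5.869/(8.26×1.07) = 0.6640 m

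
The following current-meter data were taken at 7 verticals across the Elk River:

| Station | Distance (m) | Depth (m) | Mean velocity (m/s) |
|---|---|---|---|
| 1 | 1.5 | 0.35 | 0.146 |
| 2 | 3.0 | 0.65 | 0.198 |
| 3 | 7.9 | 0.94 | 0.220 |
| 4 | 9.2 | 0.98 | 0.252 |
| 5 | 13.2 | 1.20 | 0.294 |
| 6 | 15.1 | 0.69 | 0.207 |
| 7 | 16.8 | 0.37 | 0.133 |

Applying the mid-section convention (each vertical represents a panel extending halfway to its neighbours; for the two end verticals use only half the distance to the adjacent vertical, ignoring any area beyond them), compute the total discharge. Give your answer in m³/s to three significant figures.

3.09 m³/s

w_1 = (3.0 − 1.5)/2 = 0.75 m; q_1 = 0.146 × 0.35 × 0.75 = 0.03833 m³/s
w_2 = (7.9 − 1.5)/2 = 3.2 m; q_2 = 0.198 × 0.65 × 3.2 = 0.4118 m³/s
w_3 = (9.2 − 3.0)/2 = 3.1 m; q_3 = 0.220 × 0.94 × 3.1 = 0.6411 m³/s
w_4 = (13.2 − 7.9)/2 = 2.65 m; q_4 = 0.252 × 0.98 × 2.65 = 0.6544 m³/s
w_5 = (15.1 − 9.2)/2 = 2.95 m; q_5 = 0.294 × 1.20 × 2.95 = 1.041 m³/s
w_6 = (16.8 − 13.2)/2 = 1.8 m; q_6 = 0.207 × 0.69 × 1.8 = 0.2571 m³/s
w_7 = (16.8 − 15.1)/2 = 0.85 m; q_7 = 0.133 × 0.37 × 0.85 = 0.04183 m³/s
Q = Σ qᵢ = 3.085 m³/s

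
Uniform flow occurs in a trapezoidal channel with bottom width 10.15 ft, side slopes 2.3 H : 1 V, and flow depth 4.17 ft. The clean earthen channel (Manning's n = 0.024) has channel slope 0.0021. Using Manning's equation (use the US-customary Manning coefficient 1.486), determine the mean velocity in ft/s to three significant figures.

A = (b + z·y)·y = (10.15 + 2.3×4.17)×4.17 = 82.32 ft²
P = b + 2y√(1+z²) = 10.15 + 2×4.17×√(1+2.3²) = 31.07 ft
R = A/P = 82.32/31.07 = 2.650 ft
Q = (1.486/n)·A·R^(2/3)·S^(1/2) = (1.486/0.024) × 82.32 × 2.650^(2/3) × 0.0021^(1/2) = 447.3 ft³/s
V = Q/A = 447.3/82.32 = 5.433 ft/s

5.43 ft/s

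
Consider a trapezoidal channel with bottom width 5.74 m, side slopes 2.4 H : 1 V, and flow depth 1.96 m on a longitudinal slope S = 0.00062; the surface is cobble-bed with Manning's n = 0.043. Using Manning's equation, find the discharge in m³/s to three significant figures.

A = (b + z·y)·y = (5.74 + 2.4×1.96)×1.96 = 20.47 m²
P = b + 2y√(1+z²) = 5.74 + 2×1.96×√(1+2.4²) = 15.93 m
R = A/P = 20.47/15.93 = 1.285 m
Q = (1/n)·A·R^(2/3)·S^(1/2) = (1/0.043) × 20.47 × 1.285^(2/3) × 0.00062^(1/2) = 14.01 m³/s

14.0 m³/s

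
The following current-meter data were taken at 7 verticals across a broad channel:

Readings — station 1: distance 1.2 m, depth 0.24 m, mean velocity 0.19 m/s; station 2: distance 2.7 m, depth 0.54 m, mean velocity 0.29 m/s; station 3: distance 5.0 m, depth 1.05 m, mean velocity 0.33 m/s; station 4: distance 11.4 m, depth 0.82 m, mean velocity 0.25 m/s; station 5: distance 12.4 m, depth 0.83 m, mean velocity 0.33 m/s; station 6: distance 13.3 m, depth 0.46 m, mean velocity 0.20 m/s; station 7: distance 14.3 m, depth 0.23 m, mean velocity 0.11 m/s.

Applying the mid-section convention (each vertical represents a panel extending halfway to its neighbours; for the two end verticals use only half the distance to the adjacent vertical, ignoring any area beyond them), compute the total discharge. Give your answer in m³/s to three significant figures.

w_1 = (2.7 − 1.2)/2 = 0.75 m; q_1 = 0.19 × 0.24 × 0.75 = 0.03420 m³/s
w_2 = (5.0 − 1.2)/2 = 1.9 m; q_2 = 0.29 × 0.54 × 1.9 = 0.2975 m³/s
w_3 = (11.4 − 2.7)/2 = 4.35 m; q_3 = 0.33 × 1.05 × 4.35 = 1.507 m³/s
w_4 = (12.4 − 5.0)/2 = 3.7 m; q_4 = 0.25 × 0.82 × 3.7 = 0.7585 m³/s
w_5 = (13.3 − 11.4)/2 = 0.95 m; q_5 = 0.33 × 0.83 × 0.95 = 0.2602 m³/s
w_6 = (14.3 − 12.4)/2 = 0.95 m; q_6 = 0.20 × 0.46 × 0.95 = 0.08740 m³/s
w_7 = (14.3 − 13.3)/2 = 0.5 m; q_7 = 0.11 × 0.23 × 0.5 = 0.01265 m³/s
Q = Σ qᵢ = 2.958 m³/s

2.96 m³/s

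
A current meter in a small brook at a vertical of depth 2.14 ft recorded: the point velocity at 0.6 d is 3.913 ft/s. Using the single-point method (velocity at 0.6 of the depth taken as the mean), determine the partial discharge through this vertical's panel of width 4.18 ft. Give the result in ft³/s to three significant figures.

35.0 ft³/s

v̄ = v₀.₆ = 3.913 ft/s
q = v̄ × d × w = 3.913 × 2.14 × 4.18 = 35.00 ft³/s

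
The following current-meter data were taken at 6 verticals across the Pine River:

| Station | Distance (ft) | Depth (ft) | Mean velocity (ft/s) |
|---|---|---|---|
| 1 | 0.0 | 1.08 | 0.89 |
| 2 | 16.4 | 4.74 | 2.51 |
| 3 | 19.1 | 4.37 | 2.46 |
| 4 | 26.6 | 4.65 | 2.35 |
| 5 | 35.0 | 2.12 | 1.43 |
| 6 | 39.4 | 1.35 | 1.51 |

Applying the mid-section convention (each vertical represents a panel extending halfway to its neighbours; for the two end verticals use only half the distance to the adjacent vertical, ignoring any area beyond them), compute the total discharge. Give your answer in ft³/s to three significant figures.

w_1 = (16.4 − 0.0)/2 = 8.2 ft; q_1 = 0.89 × 1.08 × 8.2 = 7.882 ft³/s
w_2 = (19.1 − 0.0)/2 = 9.55 ft; q_2 = 2.51 × 4.74 × 9.55 = 113.6 ft³/s
w_3 = (26.6 − 16.4)/2 = 5.1 ft; q_3 = 2.46 × 4.37 × 5.1 = 54.83 ft³/s
w_4 = (35.0 − 19.1)/2 = 7.95 ft; q_4 = 2.35 × 4.65 × 7.95 = 86.87 ft³/s
w_5 = (39.4 − 26.6)/2 = 6.4 ft; q_5 = 1.43 × 2.12 × 6.4 = 19.40 ft³/s
w_6 = (39.4 − 35.0)/2 = 2.2 ft; q_6 = 1.51 × 1.35 × 2.2 = 4.485 ft³/s
Q = Σ qᵢ = 287.1 ft³/s

287 ft³/s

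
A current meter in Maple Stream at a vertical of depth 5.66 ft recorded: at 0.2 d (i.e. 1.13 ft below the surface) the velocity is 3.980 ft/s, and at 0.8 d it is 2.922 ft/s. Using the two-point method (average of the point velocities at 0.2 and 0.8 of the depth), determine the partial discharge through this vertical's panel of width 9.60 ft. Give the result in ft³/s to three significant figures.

188 ft³/s

v̄ = (3.980 + 2.922) / 2 = 3.451 ft/s
q = v̄ × d × w = 3.451 × 5.66 × 9.60 = 187.5 ft³/s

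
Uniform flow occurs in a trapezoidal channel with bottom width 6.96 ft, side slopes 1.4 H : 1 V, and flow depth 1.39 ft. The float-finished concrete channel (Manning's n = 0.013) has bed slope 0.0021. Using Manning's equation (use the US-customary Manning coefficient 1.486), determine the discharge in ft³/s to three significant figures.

67.2 ft³/s

A = (b + z·y)·y = (6.96 + 1.4×1.39)×1.39 = 12.38 ft²
P = b + 2y√(1+z²) = 6.96 + 2×1.39×√(1+1.4²) = 11.74 ft
R = A/P = 12.38/11.74 = 1.054 ft
Q = (1.486/n)·A·R^(2/3)·S^(1/2) = (1.486/0.013) × 12.38 × 1.054^(2/3) × 0.0021^(1/2) = 67.17 ft³/s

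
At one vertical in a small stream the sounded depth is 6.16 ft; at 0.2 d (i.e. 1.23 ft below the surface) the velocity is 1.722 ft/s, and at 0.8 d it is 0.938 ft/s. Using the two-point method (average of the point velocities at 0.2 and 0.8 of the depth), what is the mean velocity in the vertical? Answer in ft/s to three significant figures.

1.33 ft/s

v̄ = (1.722 + 0.938) / 2 = 1.330 ft/s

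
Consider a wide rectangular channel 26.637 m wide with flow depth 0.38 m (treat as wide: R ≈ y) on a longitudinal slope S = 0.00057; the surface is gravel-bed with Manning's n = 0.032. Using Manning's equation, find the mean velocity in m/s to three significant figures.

A = b·y = 26.637 × 0.38 = 10.12 m²
Wide channel: R ≈ y = 0.38 m
Q = (1/n)·A·R^(2/3)·S^(1/2) = (1/0.032) × 10.12 × 0.3800^(2/3) × 0.00057^(1/2) = 3.962 m³/s
V = Q/A = 3.962/10.12 = 0.3914 m/s

0.391 m/s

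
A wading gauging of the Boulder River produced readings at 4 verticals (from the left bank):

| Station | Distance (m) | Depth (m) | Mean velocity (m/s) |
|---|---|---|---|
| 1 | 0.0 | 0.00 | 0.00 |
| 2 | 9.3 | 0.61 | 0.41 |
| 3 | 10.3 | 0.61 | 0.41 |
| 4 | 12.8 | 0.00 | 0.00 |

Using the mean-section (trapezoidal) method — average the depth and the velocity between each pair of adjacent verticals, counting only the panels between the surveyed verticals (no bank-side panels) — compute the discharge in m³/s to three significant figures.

0.988 m³/s

Panel 1-2: Δb = 9.3 m, d̄ = (0.00+0.61)/2 = 0.305, v̄ = (0.00+0.41)/2 = 0.205 → q = 9.3×0.305×0.205 = 0.5815 m³/s
Panel 2-3: Δb = 1 m, d̄ = (0.61+0.61)/2 = 0.61, v̄ = (0.41+0.41)/2 = 0.41 → q = 1×0.61×0.41 = 0.2501 m³/s
Panel 3-4: Δb = 2.5 m, d̄ = (0.61+0.00)/2 = 0.305, v̄ = (0.41+0.00)/2 = 0.205 → q = 2.5×0.305×0.205 = 0.1563 m³/s
Q = Σ q = 0.9879 m³/s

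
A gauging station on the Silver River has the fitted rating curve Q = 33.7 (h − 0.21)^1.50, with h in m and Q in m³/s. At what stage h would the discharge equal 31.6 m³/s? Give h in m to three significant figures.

1.17 m

h − h₀ = (Q/C)^(1/b) = (31.6/33.7)^(1/1.50) = 0.9580 m
h = 0.21 + 0.9580 = 1.168 m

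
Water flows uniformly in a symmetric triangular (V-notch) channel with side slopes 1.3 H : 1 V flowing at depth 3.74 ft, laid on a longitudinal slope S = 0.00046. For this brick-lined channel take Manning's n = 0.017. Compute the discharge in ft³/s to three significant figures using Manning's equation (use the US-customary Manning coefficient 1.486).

44.3 ft³/s

A = z·y² = 1.3×3.74² = 18.18 ft²
P = 2y√(1+z²) = 2×3.74×√(1+1.3²) = 12.27 ft
R = A/P = 18.18/12.27 = 1.482 ft
Q = (1.486/n)·A·R^(2/3)·S^(1/2) = (1.486/0.017) × 18.18 × 1.482^(2/3) × 0.00046^(1/2) = 44.32 ft³/s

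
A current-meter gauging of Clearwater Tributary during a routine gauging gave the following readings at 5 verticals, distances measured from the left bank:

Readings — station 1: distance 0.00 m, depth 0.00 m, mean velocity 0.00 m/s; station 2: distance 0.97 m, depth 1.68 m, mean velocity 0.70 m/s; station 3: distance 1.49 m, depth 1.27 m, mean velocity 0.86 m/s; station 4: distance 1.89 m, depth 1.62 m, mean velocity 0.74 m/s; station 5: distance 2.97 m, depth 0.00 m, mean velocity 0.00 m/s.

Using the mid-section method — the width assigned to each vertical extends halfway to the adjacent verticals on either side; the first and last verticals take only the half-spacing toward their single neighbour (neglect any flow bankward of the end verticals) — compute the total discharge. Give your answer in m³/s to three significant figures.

2.27 m³/s

w_2 = (1.49 − 0.00)/2 = 0.745 m; q_2 = 0.70 × 1.68 × 0.745 = 0.8761 m³/s
w_3 = (1.89 − 0.97)/2 = 0.46 m; q_3 = 0.86 × 1.27 × 0.46 = 0.5024 m³/s
w_4 = (2.97 − 1.49)/2 = 0.74 m; q_4 = 0.74 × 1.62 × 0.74 = 0.8871 m³/s
Stations 1, 5 contribute zero (depth or velocity is 0).
Q = Σ qᵢ = 2.266 m³/s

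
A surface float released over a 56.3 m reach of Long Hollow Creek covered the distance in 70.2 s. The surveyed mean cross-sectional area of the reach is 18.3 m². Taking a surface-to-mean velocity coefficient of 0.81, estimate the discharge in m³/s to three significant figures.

v_surface = L / t̄ = 56.3 / 70.2 = 0.8020 m/s
v_mean = 0.81 × 0.8020 = 0.6496 m/s
Q = A × v_mean = 18.3 × 0.6496 = 11.89 m³/s

11.9 m³/s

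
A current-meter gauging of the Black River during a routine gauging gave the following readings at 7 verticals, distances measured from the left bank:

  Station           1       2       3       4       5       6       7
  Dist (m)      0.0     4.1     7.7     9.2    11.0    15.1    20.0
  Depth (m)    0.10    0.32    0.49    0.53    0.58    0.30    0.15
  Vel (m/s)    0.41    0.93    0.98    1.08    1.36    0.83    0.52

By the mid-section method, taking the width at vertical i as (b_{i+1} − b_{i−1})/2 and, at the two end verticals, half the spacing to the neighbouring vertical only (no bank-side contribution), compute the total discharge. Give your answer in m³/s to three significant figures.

7.04 m³/s

w_1 = (4.1 − 0.0)/2 = 2.05 m; q_1 = 0.41 × 0.10 × 2.05 = 0.08405 m³/s
w_2 = (7.7 − 0.0)/2 = 3.85 m; q_2 = 0.93 × 0.32 × 3.85 = 1.146 m³/s
w_3 = (9.2 − 4.1)/2 = 2.55 m; q_3 = 0.98 × 0.49 × 2.55 = 1.225 m³/s
w_4 = (11.0 − 7.7)/2 = 1.65 m; q_4 = 1.08 × 0.53 × 1.65 = 0.9445 m³/s
w_5 = (15.1 − 9.2)/2 = 2.95 m; q_5 = 1.36 × 0.58 × 2.95 = 2.327 m³/s
w_6 = (20.0 − 11.0)/2 = 4.5 m; q_6 = 0.83 × 0.30 × 4.5 = 1.121 m³/s
w_7 = (20.0 − 15.1)/2 = 2.45 m; q_7 = 0.52 × 0.15 × 2.45 = 0.1911 m³/s
Q = Σ qᵢ = 7.037 m³/s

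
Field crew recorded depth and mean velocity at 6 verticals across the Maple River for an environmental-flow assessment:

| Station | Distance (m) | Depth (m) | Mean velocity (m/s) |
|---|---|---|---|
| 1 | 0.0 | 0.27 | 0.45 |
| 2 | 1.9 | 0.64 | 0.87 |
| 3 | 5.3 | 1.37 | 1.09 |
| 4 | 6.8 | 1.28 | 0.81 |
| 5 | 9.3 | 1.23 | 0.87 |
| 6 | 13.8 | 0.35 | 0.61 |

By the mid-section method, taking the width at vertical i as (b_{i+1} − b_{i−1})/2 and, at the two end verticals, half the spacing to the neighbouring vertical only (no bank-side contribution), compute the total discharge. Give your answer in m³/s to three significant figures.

w_1 = (1.9 − 0.0)/2 = 0.95 m; q_1 = 0.45 × 0.27 × 0.95 = 0.1154 m³/s
w_2 = (5.3 − 0.0)/2 = 2.65 m; q_2 = 0.87 × 0.64 × 2.65 = 1.476 m³/s
w_3 = (6.8 − 1.9)/2 = 2.45 m; q_3 = 1.09 × 1.37 × 2.45 = 3.659 m³/s
w_4 = (9.3 − 5.3)/2 = 2 m; q_4 = 0.81 × 1.28 × 2 = 2.074 m³/s
w_5 = (13.8 − 6.8)/2 = 3.5 m; q_5 = 0.87 × 1.23 × 3.5 = 3.745 m³/s
w_6 = (13.8 − 9.3)/2 = 2.25 m; q_6 = 0.61 × 0.35 × 2.25 = 0.4804 m³/s
Q = Σ qᵢ = 11.55 m³/s

11.5 m³/s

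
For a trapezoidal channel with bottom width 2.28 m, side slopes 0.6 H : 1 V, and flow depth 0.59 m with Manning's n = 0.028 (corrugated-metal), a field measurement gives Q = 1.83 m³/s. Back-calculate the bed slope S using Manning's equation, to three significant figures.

A = (b + z·y)·y = (2.28 + 0.6×0.59)×0.59 = 1.554 m²
P = b + 2y√(1+z²) = 2.28 + 2×0.59×√(1+0.6²) = 3.656 m
R = A/P = 1.554/3.656 = 0.4251 m
S = (Q·n / (1·A·R^(2/3)))² = (1.83×0.028 / (1×1.554×0.5653))² = 0.003402

0.00340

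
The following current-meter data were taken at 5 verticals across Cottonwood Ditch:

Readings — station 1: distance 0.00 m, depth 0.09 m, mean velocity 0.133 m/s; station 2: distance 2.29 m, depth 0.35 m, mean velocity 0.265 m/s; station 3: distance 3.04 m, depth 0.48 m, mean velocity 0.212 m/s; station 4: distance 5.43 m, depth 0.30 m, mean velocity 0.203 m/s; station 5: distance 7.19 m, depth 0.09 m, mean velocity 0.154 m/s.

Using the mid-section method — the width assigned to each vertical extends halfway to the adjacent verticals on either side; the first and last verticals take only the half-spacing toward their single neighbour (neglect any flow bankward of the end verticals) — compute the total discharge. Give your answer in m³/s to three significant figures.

0.453 m³/s

w_1 = (2.29 − 0.00)/2 = 1.145 m; q_1 = 0.133 × 0.09 × 1.145 = 0.01371 m³/s
w_2 = (3.04 − 0.00)/2 = 1.52 m; q_2 = 0.265 × 0.35 × 1.52 = 0.1410 m³/s
w_3 = (5.43 − 2.29)/2 = 1.57 m; q_3 = 0.212 × 0.48 × 1.57 = 0.1598 m³/s
w_4 = (7.19 − 3.04)/2 = 2.075 m; q_4 = 0.203 × 0.30 × 2.075 = 0.1264 m³/s
w_5 = (7.19 − 5.43)/2 = 0.88 m; q_5 = 0.154 × 0.09 × 0.88 = 0.01220 m³/s
Q = Σ qᵢ = 0.4530 m³/s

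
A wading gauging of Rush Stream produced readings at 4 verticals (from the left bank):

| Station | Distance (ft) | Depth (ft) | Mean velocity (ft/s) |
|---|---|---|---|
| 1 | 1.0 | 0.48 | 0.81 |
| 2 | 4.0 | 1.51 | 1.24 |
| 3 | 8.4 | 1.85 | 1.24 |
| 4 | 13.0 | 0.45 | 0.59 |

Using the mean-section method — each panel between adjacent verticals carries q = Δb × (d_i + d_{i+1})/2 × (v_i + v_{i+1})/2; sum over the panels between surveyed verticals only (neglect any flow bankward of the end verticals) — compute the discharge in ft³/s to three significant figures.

Panel 1-2: Δb = 3 ft, d̄ = (0.48+1.51)/2 = 0.995, v̄ = (0.81+1.24)/2 = 1.025 → q = 3×0.995×1.025 = 3.060 ft³/s
Panel 2-3: Δb = 4.4 ft, d̄ = (1.51+1.85)/2 = 1.68, v̄ = (1.24+1.24)/2 = 1.24 → q = 4.4×1.68×1.24 = 9.166 ft³/s
Panel 3-4: Δb = 4.6 ft, d̄ = (1.85+0.45)/2 = 1.15, v̄ = (1.24+0.59)/2 = 0.915 → q = 4.6×1.15×0.915 = 4.840 ft³/s
Q = Σ q = 17.07 ft³/s

17.1 ft³/s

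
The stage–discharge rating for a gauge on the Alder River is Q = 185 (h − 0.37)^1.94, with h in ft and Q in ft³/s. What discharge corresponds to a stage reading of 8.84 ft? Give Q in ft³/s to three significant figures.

Q = 185 × (8.84 − 0.37)^1.94 = 185 × 8.47^1.94 = 11680 ft³/s

11700 ft³/s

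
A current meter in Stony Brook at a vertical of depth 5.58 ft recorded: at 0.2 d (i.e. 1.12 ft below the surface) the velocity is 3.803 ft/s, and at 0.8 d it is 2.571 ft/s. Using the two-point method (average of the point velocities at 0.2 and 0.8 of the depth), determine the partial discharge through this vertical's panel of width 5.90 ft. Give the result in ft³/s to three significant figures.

105 ft³/s

v̄ = (3.803 + 2.571) / 2 = 3.187 ft/s
q = v̄ × d × w = 3.187 × 5.58 × 5.90 = 104.9 ft³/s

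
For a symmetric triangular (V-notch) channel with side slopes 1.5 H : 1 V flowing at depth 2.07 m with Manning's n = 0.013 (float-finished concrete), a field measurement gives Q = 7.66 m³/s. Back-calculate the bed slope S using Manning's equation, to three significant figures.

A = z·y² = 1.5×2.07² = 6.427 m²
P = 2y√(1+z²) = 2×2.07×√(1+1.5²) = 7.463 m
R = A/P = 6.427/7.463 = 0.8612 m
S = (Q·n / (1·A·R^(2/3)))² = (7.66×0.013 / (1×6.427×0.9052))² = 0.0002930

0.000293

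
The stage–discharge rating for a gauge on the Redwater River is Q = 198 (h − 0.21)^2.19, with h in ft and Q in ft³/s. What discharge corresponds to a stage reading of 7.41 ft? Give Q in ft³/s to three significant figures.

Q = 198 × (7.41 − 0.21)^2.19 = 198 × 7.2^2.19 = 14940 ft³/s

14900 ft³/s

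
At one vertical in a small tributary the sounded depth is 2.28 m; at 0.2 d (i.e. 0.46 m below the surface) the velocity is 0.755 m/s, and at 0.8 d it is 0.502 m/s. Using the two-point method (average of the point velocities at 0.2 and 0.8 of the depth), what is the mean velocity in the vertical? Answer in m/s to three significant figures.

0.629 m/s

v̄ = (0.755 + 0.502) / 2 = 0.6285 m/s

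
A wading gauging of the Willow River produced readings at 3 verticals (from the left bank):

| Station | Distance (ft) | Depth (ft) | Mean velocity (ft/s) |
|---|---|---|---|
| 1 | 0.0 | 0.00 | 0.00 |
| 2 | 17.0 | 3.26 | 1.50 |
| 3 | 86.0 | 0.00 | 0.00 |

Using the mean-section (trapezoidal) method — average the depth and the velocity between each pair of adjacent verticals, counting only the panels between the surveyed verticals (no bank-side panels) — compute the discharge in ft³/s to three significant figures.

105 ft³/s

Panel 1-2: Δb = 17 ft, d̄ = (0.00+3.26)/2 = 1.63, v̄ = (0.00+1.50)/2 = 0.75 → q = 17×1.63×0.75 = 20.78 ft³/s
Panel 2-3: Δb = 69 ft, d̄ = (3.26+0.00)/2 = 1.63, v̄ = (1.50+0.00)/2 = 0.75 → q = 69×1.63×0.75 = 84.35 ft³/s
Q = Σ q = 105.1 ft³/s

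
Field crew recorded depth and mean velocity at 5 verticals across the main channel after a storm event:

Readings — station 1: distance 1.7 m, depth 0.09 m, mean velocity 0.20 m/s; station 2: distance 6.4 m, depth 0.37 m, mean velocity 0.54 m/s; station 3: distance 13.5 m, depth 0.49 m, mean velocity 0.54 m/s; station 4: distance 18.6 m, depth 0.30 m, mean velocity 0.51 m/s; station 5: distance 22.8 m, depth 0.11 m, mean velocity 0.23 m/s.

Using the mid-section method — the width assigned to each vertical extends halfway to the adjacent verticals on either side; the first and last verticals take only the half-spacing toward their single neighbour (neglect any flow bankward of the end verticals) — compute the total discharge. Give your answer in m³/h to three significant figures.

13000 m³/h

w_1 = (6.4 − 1.7)/2 = 2.35 m; q_1 = 0.20 × 0.09 × 2.35 = 0.04230 m³/s
w_2 = (13.5 − 1.7)/2 = 5.9 m; q_2 = 0.54 × 0.37 × 5.9 = 1.179 m³/s
w_3 = (18.6 − 6.4)/2 = 6.1 m; q_3 = 0.54 × 0.49 × 6.1 = 1.614 m³/s
w_4 = (22.8 − 13.5)/2 = 4.65 m; q_4 = 0.51 × 0.30 × 4.65 = 0.7115 m³/s
w_5 = (22.8 − 18.6)/2 = 2.1 m; q_5 = 0.23 × 0.11 × 2.1 = 0.05313 m³/s
Q = Σ qᵢ = 3.600 m³/s
= 3.600 × 3600 = 12960 m³/h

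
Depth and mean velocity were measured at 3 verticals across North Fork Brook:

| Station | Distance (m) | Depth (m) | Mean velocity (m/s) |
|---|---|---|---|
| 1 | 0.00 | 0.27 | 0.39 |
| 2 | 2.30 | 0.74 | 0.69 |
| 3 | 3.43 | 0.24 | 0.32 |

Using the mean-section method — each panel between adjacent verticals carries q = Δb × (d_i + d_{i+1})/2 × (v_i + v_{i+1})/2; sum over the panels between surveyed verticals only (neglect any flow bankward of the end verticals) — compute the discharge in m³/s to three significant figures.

Panel 1-2: Δb = 2.3 m, d̄ = (0.27+0.74)/2 = 0.505, v̄ = (0.39+0.69)/2 = 0.54 → q = 2.3×0.505×0.54 = 0.6272 m³/s
Panel 2-3: Δb = 1.13 m, d̄ = (0.74+0.24)/2 = 0.49, v̄ = (0.69+0.32)/2 = 0.505 → q = 1.13×0.49×0.505 = 0.2796 m³/s
Q = Σ q = 0.9068 m³/s

0.907 m³/s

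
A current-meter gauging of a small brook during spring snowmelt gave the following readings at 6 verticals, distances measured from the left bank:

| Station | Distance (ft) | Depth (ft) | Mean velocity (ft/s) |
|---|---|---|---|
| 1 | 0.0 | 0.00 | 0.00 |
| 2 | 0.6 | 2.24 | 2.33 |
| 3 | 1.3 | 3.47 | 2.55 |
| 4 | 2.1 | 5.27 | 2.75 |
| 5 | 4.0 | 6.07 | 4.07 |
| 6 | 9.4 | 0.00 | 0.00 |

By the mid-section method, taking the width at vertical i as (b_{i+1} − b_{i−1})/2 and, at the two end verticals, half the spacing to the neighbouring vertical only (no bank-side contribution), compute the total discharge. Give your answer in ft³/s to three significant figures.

w_2 = (1.3 − 0.0)/2 = 0.65 ft; q_2 = 2.33 × 2.24 × 0.65 = 3.392 ft³/s
w_3 = (2.1 − 0.6)/2 = 0.75 ft; q_3 = 2.55 × 3.47 × 0.75 = 6.636 ft³/s
w_4 = (4.0 − 1.3)/2 = 1.35 ft; q_4 = 2.75 × 5.27 × 1.35 = 19.56 ft³/s
w_5 = (9.4 − 2.1)/2 = 3.65 ft; q_5 = 4.07 × 6.07 × 3.65 = 90.17 ft³/s
Stations 1, 6 contribute zero (depth or velocity is 0).
Q = Σ qᵢ = 119.8 ft³/s

120 ft³/s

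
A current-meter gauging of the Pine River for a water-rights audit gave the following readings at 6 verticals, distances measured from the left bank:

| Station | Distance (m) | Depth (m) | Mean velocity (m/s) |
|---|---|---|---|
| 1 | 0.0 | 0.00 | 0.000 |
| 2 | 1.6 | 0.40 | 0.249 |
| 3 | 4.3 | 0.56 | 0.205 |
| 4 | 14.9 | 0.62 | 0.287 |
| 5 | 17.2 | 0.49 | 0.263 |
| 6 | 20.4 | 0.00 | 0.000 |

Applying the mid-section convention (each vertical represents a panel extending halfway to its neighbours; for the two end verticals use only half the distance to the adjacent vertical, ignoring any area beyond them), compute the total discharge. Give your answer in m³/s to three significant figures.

w_2 = (4.3 − 0.0)/2 = 2.15 m; q_2 = 0.249 × 0.40 × 2.15 = 0.2141 m³/s
w_3 = (14.9 − 1.6)/2 = 6.65 m; q_3 = 0.205 × 0.56 × 6.65 = 0.7634 m³/s
w_4 = (17.2 − 4.3)/2 = 6.45 m; q_4 = 0.287 × 0.62 × 6.45 = 1.148 m³/s
w_5 = (20.4 − 14.9)/2 = 2.75 m; q_5 = 0.263 × 0.49 × 2.75 = 0.3544 m³/s
Stations 1, 6 contribute zero (depth or velocity is 0).
Q = Σ qᵢ = 2.480 m³/s

2.48 m³/s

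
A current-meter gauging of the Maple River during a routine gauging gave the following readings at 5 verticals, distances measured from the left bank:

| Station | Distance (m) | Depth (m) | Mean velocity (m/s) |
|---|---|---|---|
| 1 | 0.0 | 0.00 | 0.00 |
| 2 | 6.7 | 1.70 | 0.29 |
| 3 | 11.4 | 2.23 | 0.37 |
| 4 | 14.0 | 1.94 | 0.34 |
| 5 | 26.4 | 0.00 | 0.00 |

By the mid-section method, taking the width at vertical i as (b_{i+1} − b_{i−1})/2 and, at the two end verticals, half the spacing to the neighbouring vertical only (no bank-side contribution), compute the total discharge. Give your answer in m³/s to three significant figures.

w_2 = (11.4 − 0.0)/2 = 5.7 m; q_2 = 0.29 × 1.70 × 5.7 = 2.810 m³/s
w_3 = (14.0 − 6.7)/2 = 3.65 m; q_3 = 0.37 × 2.23 × 3.65 = 3.012 m³/s
w_4 = (26.4 − 11.4)/2 = 7.5 m; q_4 = 0.34 × 1.94 × 7.5 = 4.947 m³/s
Stations 1, 5 contribute zero (depth or velocity is 0).
Q = Σ qᵢ = 10.77 m³/s

10.8 m³/s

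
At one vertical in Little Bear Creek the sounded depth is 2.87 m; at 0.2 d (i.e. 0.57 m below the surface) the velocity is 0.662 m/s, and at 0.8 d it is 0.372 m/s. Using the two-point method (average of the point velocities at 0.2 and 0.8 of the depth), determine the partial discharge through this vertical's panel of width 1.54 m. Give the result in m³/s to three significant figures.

v̄ = (0.662 + 0.372) / 2 = 0.5170 m/s
q = v̄ × d × w = 0.5170 × 2.87 × 1.54 = 2.285 m³/s

2.29 m³/s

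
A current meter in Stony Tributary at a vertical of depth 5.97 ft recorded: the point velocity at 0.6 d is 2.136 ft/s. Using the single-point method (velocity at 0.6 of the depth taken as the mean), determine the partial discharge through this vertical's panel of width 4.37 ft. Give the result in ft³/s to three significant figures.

v̄ = v₀.₆ = 2.136 ft/s
q = v̄ × d × w = 2.136 × 5.97 × 4.37 = 55.73 ft³/s

55.7 ft³/s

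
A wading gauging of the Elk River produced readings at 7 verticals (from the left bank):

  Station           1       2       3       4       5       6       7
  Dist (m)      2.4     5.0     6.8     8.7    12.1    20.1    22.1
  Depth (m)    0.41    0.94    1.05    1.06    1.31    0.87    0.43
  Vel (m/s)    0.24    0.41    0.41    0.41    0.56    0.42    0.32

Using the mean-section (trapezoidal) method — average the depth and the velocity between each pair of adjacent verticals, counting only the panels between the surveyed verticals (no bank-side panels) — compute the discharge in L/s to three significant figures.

8830 L/s

Panel 1-2: Δb = 2.6 m, d̄ = (0.41+0.94)/2 = 0.675, v̄ = (0.24+0.41)/2 = 0.325 → q = 2.6×0.675×0.325 = 0.5704 m³/s
Panel 2-3: Δb = 1.8 m, d̄ = (0.94+1.05)/2 = 0.995, v̄ = (0.41+0.41)/2 = 0.41 → q = 1.8×0.995×0.41 = 0.7343 m³/s
Panel 3-4: Δb = 1.9 m, d̄ = (1.05+1.06)/2 = 1.055, v̄ = (0.41+0.41)/2 = 0.41 → q = 1.9×1.055×0.41 = 0.8218 m³/s
Panel 4-5: Δb = 3.4 m, d̄ = (1.06+1.31)/2 = 1.185, v̄ = (0.41+0.56)/2 = 0.485 → q = 3.4×1.185×0.485 = 1.954 m³/s
Panel 5-6: Δb = 8 m, d̄ = (1.31+0.87)/2 = 1.09, v̄ = (0.56+0.42)/2 = 0.49 → q = 8×1.09×0.49 = 4.273 m³/s
Panel 6-7: Δb = 2 m, d̄ = (0.87+0.43)/2 = 0.65, v̄ = (0.42+0.32)/2 = 0.37 → q = 2×0.65×0.37 = 0.4810 m³/s
Q = Σ q = 8.834 m³/s
= 8.834 × 1000 = 8834 L/s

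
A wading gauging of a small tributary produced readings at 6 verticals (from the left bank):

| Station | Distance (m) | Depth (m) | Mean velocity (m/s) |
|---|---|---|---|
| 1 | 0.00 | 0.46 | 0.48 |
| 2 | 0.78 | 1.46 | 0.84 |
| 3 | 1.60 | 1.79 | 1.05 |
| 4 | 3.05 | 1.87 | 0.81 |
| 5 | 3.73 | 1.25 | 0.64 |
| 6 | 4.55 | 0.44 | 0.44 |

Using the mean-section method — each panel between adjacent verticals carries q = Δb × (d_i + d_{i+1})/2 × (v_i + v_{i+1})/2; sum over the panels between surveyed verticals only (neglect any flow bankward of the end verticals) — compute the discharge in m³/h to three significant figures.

19300 m³/h

Panel 1-2: Δb = 0.78 m, d̄ = (0.46+1.46)/2 = 0.96, v̄ = (0.48+0.84)/2 = 0.66 → q = 0.78×0.96×0.66 = 0.4942 m³/s
Panel 2-3: Δb = 0.82 m, d̄ = (1.46+1.79)/2 = 1.625, v̄ = (0.84+1.05)/2 = 0.945 → q = 0.82×1.625×0.945 = 1.259 m³/s
Panel 3-4: Δb = 1.45 m, d̄ = (1.79+1.87)/2 = 1.83, v̄ = (1.05+0.81)/2 = 0.93 → q = 1.45×1.83×0.93 = 2.468 m³/s
Panel 4-5: Δb = 0.68 m, d̄ = (1.87+1.25)/2 = 1.56, v̄ = (0.81+0.64)/2 = 0.725 → q = 0.68×1.56×0.725 = 0.7691 m³/s
Panel 5-6: Δb = 0.82 m, d̄ = (1.25+0.44)/2 = 0.845, v̄ = (0.64+0.44)/2 = 0.54 → q = 0.82×0.845×0.54 = 0.3742 m³/s
Q = Σ q = 5.364 m³/s
= 5.364 × 3600 = 19310 m³/h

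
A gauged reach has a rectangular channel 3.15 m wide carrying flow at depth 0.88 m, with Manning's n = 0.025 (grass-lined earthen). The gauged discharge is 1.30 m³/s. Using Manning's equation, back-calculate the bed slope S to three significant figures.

A = b·y = 3.15 × 0.88 = 2.772 m²
P = b + 2y = 3.15 + 2×0.88 = 4.910 m
R = A/P = 2.772/4.910 = 0.5646 m
S = (Q·n / (1·A·R^(2/3)))² = (1.30×0.025 / (1×2.772×0.6831))² = 0.0002946

0.000295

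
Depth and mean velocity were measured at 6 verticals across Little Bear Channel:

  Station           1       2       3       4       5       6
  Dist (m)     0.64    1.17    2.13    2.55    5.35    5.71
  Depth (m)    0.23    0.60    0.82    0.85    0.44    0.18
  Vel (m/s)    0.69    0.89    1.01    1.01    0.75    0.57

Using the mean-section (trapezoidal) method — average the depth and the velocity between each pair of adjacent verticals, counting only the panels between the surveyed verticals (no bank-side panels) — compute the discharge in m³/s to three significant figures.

Panel 1-2: Δb = 0.53 m, d̄ = (0.23+0.60)/2 = 0.415, v̄ = (0.69+0.89)/2 = 0.79 → q = 0.53×0.415×0.79 = 0.1738 m³/s
Panel 2-3: Δb = 0.96 m, d̄ = (0.60+0.82)/2 = 0.71, v̄ = (0.89+1.01)/2 = 0.95 → q = 0.96×0.71×0.95 = 0.6475 m³/s
Panel 3-4: Δb = 0.42 m, d̄ = (0.82+0.85)/2 = 0.835, v̄ = (1.01+1.01)/2 = 1.01 → q = 0.42×0.835×1.01 = 0.3542 m³/s
Panel 4-5: Δb = 2.8 m, d̄ = (0.85+0.44)/2 = 0.645, v̄ = (1.01+0.75)/2 = 0.88 → q = 2.8×0.645×0.88 = 1.589 m³/s
Panel 5-6: Δb = 0.36 m, d̄ = (0.44+0.18)/2 = 0.31, v̄ = (0.75+0.57)/2 = 0.66 → q = 0.36×0.31×0.66 = 0.07366 m³/s
Q = Σ q = 2.838 m³/s

2.84 m³/s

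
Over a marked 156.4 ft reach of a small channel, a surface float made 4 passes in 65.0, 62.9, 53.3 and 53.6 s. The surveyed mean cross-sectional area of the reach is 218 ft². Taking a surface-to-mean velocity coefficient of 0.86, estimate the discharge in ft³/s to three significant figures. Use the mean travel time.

t̄ = (65.0 + 62.9 + 53.3 + 53.6) / 4 = 58.7 s
v_surface = L / t̄ = 156.4 / 58.7 = 2.664 ft/s
v_mean = 0.86 × 2.664 = 2.291 ft/s
Q = A × v_mean = 218 × 2.291 = 499.5 ft³/s

500 ft³/s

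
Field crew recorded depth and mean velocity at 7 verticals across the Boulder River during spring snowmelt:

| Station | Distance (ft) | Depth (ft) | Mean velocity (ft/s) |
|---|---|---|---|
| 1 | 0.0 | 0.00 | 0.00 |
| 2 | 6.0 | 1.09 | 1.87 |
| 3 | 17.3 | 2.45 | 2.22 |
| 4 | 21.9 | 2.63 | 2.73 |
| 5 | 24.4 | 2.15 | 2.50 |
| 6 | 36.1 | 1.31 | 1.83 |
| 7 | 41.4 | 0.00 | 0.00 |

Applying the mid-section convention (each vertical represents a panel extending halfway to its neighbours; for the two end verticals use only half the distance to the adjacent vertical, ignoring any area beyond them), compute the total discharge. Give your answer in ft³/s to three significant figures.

w_2 = (17.3 − 0.0)/2 = 8.65 ft; q_2 = 1.87 × 1.09 × 8.65 = 17.63 ft³/s
w_3 = (21.9 − 6.0)/2 = 7.95 ft; q_3 = 2.22 × 2.45 × 7.95 = 43.24 ft³/s
w_4 = (24.4 − 17.3)/2 = 3.55 ft; q_4 = 2.73 × 2.63 × 3.55 = 25.49 ft³/s
w_5 = (36.1 − 21.9)/2 = 7.1 ft; q_5 = 2.50 × 2.15 × 7.1 = 38.16 ft³/s
w_6 = (41.4 − 24.4)/2 = 8.5 ft; q_6 = 1.83 × 1.31 × 8.5 = 20.38 ft³/s
Stations 1, 7 contribute zero (depth or velocity is 0).
Q = Σ qᵢ = 144.9 ft³/s

145 ft³/s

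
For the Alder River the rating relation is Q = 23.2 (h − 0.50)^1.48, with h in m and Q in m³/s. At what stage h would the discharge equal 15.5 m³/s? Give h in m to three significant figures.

h − h₀ = (Q/C)^(1/b) = (15.5/23.2)^(1/1.48) = 0.7615 m
h = 0.50 + 0.7615 = 1.261 m

1.26 m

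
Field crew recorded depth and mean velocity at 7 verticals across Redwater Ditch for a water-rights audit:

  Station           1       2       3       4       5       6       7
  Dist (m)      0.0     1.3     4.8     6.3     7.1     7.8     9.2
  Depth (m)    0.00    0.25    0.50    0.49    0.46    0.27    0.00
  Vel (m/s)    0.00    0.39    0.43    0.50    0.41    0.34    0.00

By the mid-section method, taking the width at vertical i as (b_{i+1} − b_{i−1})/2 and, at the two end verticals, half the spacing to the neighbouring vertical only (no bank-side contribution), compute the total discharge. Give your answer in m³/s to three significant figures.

w_2 = (4.8 − 0.0)/2 = 2.4 m; q_2 = 0.39 × 0.25 × 2.4 = 0.2340 m³/s
w_3 = (6.3 − 1.3)/2 = 2.5 m; q_3 = 0.43 × 0.50 × 2.5 = 0.5375 m³/s
w_4 = (7.1 − 4.8)/2 = 1.15 m; q_4 = 0.50 × 0.49 × 1.15 = 0.2818 m³/s
w_5 = (7.8 − 6.3)/2 = 0.75 m; q_5 = 0.41 × 0.46 × 0.75 = 0.1415 m³/s
w_6 = (9.2 − 7.1)/2 = 1.05 m; q_6 = 0.34 × 0.27 × 1.05 = 0.09639 m³/s
Stations 1, 7 contribute zero (depth or velocity is 0).
Q = Σ qᵢ = 1.291 m³/s

1.29 m³/s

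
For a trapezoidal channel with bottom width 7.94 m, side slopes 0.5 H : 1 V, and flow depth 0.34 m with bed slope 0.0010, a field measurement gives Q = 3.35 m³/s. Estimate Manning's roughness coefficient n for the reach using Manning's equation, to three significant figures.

0.0121

A = (b + z·y)·y = (7.94 + 0.5×0.34)×0.34 = 2.757 m²
P = b + 2y√(1+z²) = 7.94 + 2×0.34×√(1+0.5²) = 8.700 m
R = A/P = 2.757/8.700 = 0.3169 m
n = (1/Q)·A·R^(2/3)·S^(1/2) = (1/3.35) × 2.757 × 0.4648 × 0.03162 = 0.01210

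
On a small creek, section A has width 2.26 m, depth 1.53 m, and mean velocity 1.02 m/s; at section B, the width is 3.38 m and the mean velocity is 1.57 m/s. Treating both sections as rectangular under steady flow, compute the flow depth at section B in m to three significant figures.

Q = A₁V₁ = (2.26×1.53) × 1.02 = 3.527 m³/s
d₂ = Q/(b₂ V₂) = 3.527/(3.38×1.57) = 0.6646 m

0.665 m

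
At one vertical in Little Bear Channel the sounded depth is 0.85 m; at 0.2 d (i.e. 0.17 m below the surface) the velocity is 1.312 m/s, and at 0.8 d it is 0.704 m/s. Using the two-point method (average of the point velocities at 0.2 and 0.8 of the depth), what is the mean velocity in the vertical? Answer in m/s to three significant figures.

1.01 m/s

v̄ = (1.312 + 0.704) / 2 = 1.008 m/s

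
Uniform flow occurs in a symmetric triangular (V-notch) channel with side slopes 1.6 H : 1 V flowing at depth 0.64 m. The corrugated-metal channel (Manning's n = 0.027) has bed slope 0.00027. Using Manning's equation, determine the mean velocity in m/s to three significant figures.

0.255 m/s

A = z·y² = 1.6×0.64² = 0.6554 m²
P = 2y√(1+z²) = 2×0.64×√(1+1.6²) = 2.415 m
R = A/P = 0.6554/2.415 = 0.2714 m
Q = (1/n)·A·R^(2/3)·S^(1/2) = (1/0.027) × 0.6554 × 0.2714^(2/3) × 0.00027^(1/2) = 0.1672 m³/s
V = Q/A = 0.1672/0.6554 = 0.2551 m/s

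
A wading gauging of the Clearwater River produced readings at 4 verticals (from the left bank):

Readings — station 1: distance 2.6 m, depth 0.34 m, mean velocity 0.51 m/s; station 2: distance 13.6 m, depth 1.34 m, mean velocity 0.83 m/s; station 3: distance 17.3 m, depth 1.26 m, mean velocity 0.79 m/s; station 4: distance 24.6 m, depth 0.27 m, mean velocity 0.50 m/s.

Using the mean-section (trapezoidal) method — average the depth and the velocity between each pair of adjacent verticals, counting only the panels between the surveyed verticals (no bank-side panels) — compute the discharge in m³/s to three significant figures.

Panel 1-2: Δb = 11 m, d̄ = (0.34+1.34)/2 = 0.84, v̄ = (0.51+0.83)/2 = 0.67 → q = 11×0.84×0.67 = 6.191 m³/s
Panel 2-3: Δb = 3.7 m, d̄ = (1.34+1.26)/2 = 1.3, v̄ = (0.83+0.79)/2 = 0.81 → q = 3.7×1.3×0.81 = 3.896 m³/s
Panel 3-4: Δb = 7.3 m, d̄ = (1.26+0.27)/2 = 0.765, v̄ = (0.79+0.50)/2 = 0.645 → q = 7.3×0.765×0.645 = 3.602 m³/s
Q = Σ q = 13.69 m³/s

13.7 m³/s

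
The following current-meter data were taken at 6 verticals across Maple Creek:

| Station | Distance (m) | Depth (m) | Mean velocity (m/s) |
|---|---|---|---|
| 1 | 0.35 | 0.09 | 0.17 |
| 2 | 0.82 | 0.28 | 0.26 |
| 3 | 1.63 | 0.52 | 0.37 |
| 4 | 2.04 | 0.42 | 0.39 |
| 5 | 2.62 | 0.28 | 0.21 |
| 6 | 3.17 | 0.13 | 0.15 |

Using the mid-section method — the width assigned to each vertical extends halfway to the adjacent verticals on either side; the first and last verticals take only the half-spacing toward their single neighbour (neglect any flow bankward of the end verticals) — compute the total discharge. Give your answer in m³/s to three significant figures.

w_1 = (0.82 − 0.35)/2 = 0.235 m; q_1 = 0.17 × 0.09 × 0.235 = 0.003596 m³/s
w_2 = (1.63 − 0.35)/2 = 0.64 m; q_2 = 0.26 × 0.28 × 0.64 = 0.04659 m³/s
w_3 = (2.04 − 0.82)/2 = 0.61 m; q_3 = 0.37 × 0.52 × 0.61 = 0.1174 m³/s
w_4 = (2.62 − 1.63)/2 = 0.495 m; q_4 = 0.39 × 0.42 × 0.495 = 0.08108 m³/s
w_5 = (3.17 − 2.04)/2 = 0.565 m; q_5 = 0.21 × 0.28 × 0.565 = 0.03322 m³/s
w_6 = (3.17 − 2.62)/2 = 0.275 m; q_6 = 0.15 × 0.13 × 0.275 = 0.005363 m³/s
Q = Σ qᵢ = 0.2872 m³/s

0.287 m³/s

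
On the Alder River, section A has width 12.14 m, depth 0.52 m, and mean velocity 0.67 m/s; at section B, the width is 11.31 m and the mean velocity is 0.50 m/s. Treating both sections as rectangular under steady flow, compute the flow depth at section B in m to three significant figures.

0.748 m

Q = A₁V₁ = (12.14×0.52) × 0.67 = 4.230 m³/s
d₂ = Q/(b₂ V₂) = 4.230/(11.31×0.50) = 0.7479 m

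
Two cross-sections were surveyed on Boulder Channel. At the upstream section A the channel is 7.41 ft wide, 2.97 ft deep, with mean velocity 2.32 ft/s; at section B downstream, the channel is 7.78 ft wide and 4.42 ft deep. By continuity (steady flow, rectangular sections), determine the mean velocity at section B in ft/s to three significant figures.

Q = A₁V₁ = (7.41×2.97) × 2.32 = 51.06 ft³/s
A₂ = 7.78 × 4.42 = 34.39 ft²
V₂ = Q/A₂ = 51.06/34.39 = 1.485 ft/s

1.48 ft/s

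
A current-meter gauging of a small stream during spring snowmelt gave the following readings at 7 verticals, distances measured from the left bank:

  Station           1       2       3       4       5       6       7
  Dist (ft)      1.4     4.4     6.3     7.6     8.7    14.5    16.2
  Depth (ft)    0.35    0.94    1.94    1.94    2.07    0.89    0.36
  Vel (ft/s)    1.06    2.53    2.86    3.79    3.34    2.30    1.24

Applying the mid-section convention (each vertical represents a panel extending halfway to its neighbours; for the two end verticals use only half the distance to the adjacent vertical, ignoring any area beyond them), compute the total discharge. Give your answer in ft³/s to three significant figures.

w_1 = (4.4 − 1.4)/2 = 1.5 ft; q_1 = 1.06 × 0.35 × 1.5 = 0.5565 ft³/s
w_2 = (6.3 − 1.4)/2 = 2.45 ft; q_2 = 2.53 × 0.94 × 2.45 = 5.827 ft³/s
w_3 = (7.6 − 4.4)/2 = 1.6 ft; q_3 = 2.86 × 1.94 × 1.6 = 8.877 ft³/s
w_4 = (8.7 − 6.3)/2 = 1.2 ft; q_4 = 3.79 × 1.94 × 1.2 = 8.823 ft³/s
w_5 = (14.5 − 7.6)/2 = 3.45 ft; q_5 = 3.34 × 2.07 × 3.45 = 23.85 ft³/s
w_6 = (16.2 − 8.7)/2 = 3.75 ft; q_6 = 2.30 × 0.89 × 3.75 = 7.676 ft³/s
w_7 = (16.2 − 14.5)/2 = 0.85 ft; q_7 = 1.24 × 0.36 × 0.85 = 0.3794 ft³/s
Q = Σ qᵢ = 55.99 ft³/s

56.0 ft³/s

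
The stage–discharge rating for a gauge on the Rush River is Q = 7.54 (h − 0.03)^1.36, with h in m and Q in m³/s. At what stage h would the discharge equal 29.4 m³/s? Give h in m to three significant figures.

2.75 m

h − h₀ = (Q/C)^(1/b) = (29.4/7.54)^(1/1.36) = 2.720 m
h = 0.03 + 2.720 = 2.750 m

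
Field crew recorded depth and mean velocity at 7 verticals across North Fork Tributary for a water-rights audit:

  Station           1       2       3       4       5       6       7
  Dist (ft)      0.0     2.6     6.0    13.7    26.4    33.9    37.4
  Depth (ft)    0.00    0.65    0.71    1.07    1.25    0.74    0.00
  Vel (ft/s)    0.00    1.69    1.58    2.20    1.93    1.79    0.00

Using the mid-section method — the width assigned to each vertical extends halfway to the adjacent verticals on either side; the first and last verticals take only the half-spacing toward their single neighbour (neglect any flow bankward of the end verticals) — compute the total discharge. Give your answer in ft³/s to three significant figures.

65.2 ft³/s

w_2 = (6.0 − 0.0)/2 = 3 ft; q_2 = 1.69 × 0.65 × 3 = 3.296 ft³/s
w_3 = (13.7 − 2.6)/2 = 5.55 ft; q_3 = 1.58 × 0.71 × 5.55 = 6.226 ft³/s
w_4 = (26.4 − 6.0)/2 = 10.2 ft; q_4 = 2.20 × 1.07 × 10.2 = 24.01 ft³/s
w_5 = (33.9 − 13.7)/2 = 10.1 ft; q_5 = 1.93 × 1.25 × 10.1 = 24.37 ft³/s
w_6 = (37.4 − 26.4)/2 = 5.5 ft; q_6 = 1.79 × 0.74 × 5.5 = 7.285 ft³/s
Stations 1, 7 contribute zero (depth or velocity is 0).
Q = Σ qᵢ = 65.18 ft³/s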